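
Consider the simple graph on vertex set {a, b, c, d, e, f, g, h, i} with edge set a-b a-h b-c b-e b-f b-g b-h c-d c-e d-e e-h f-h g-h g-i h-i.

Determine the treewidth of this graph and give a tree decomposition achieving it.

Treewidth 2.
One optimal decomposition is:
Bags: B1 = {b, e, h}  B2 = {b, g, h}  B3 = {b, c, e}  B4 = {a, b, h}  B5 = {g, h, i}  B6 = {c, d, e}  B7 = {b, f, h}
Tree: B1–B2, B1–B3, B1–B4, B2–B5, B3–B6, B4–B7

Each bag holds 3 vertices, so the decomposition has width 2, which upper-bounds the treewidth. Conversely, {c, d, e} is a clique of size 3, and the vertices of any clique must share a bag in every tree decomposition; so some bag has ≥ 3 vertices and tw(G) ≥ 2. The upper and lower bounds meet at 2, so that is the treewidth.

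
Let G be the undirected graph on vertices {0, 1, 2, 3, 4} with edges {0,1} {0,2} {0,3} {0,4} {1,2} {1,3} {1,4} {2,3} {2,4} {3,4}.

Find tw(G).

4

A width-4 tree decomposition is:
Bags: B1 = {0, 1, 2, 3, 4}
Tree: (single bag)
With just one bag of size 5, the width is 5 − 1 = 4, so tw(G) ≤ 4. For the lower bound, the 5 vertices {0, 1, 2, 3, 4} are pairwise adjacent, and any tree decomposition puts a clique entirely inside one bag — forcing width ≥ 4. The upper and lower bounds meet at 4, so that is the treewidth.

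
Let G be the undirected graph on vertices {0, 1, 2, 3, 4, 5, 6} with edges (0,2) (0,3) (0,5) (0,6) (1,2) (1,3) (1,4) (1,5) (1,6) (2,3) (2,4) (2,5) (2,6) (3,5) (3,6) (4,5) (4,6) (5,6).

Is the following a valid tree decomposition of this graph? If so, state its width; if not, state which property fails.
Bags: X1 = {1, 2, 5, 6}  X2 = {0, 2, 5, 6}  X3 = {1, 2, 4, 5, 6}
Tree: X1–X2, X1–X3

No — vertex 3 appears in no bag.

A tree decomposition must satisfy three properties: every vertex lies in some bag; for every edge, both endpoints lie together in some bag; and for every vertex, the bags containing it form a connected subtree. Here vertex 3 appears in no bag, so the decomposition is invalid.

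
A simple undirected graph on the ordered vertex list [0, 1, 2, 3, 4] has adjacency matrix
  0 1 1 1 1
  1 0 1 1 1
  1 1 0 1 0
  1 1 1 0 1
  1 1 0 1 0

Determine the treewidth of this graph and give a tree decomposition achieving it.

Each bag holds 4 vertices, so the decomposition has width 3, which upper-bounds the treewidth. Conversely, {0, 1, 2, 3} is a clique of size 4, and the vertices of any clique must share a bag in every tree decomposition; so some bag has ≥ 4 vertices and tw(G) ≥ 3. The upper and lower bounds meet at 3, so that is the treewidth.

Treewidth 3.
Bags: B1 = {0, 1, 2, 3}  B2 = {0, 1, 3, 4}
Tree: B1–B2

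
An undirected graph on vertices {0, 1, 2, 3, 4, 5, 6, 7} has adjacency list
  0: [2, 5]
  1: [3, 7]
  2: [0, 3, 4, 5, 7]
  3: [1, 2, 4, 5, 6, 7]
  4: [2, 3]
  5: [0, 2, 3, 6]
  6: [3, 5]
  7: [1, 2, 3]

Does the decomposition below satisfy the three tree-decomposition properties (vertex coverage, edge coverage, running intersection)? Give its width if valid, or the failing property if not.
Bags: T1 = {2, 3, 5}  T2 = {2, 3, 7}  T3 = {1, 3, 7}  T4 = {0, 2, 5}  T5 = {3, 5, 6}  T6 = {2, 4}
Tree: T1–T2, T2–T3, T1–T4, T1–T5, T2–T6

A tree decomposition must satisfy three properties: every vertex lies in some bag; for every edge, both endpoints lie together in some bag; and for every vertex, the bags containing it form a connected subtree. Here edge (3,4) lies in no bag, so the decomposition is invalid.

No — edge (3,4) lies in no bag.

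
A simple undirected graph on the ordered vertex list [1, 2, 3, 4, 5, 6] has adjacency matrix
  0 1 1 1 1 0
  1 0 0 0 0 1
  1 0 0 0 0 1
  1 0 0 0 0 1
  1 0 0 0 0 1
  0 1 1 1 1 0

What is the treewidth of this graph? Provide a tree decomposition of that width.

Each bag holds 3 vertices, so the decomposition has width 2, which upper-bounds the treewidth. For the lower bound, G contains the cycle 4–1–2–6–4, so G is not a forest; only forests have treewidth ≤ 1, hence tw(G) ≥ 2. The upper and lower bounds meet at 2, so that is the treewidth.

Treewidth 2.
One such decomposition:
Bags: B1 = {1, 4, 6}  B2 = {1, 2, 6}  B3 = {1, 5, 6}  B4 = {1, 3, 6}
Tree: B1–B2, B2–B3, B3–B4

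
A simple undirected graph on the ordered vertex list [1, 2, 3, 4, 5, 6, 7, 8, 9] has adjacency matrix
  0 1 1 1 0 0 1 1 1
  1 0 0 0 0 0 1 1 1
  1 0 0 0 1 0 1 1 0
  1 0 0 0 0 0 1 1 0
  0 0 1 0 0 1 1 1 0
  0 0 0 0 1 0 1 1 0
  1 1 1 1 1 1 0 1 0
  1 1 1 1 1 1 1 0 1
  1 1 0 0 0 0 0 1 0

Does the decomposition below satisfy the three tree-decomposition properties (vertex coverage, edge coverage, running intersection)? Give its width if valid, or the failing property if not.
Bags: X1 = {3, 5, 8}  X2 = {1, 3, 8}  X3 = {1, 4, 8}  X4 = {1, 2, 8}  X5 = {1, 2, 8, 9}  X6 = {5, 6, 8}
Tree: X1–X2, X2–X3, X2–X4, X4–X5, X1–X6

A tree decomposition must satisfy three properties: every vertex lies in some bag; for every edge, both endpoints lie together in some bag; and for every vertex, the bags containing it form a connected subtree. Here vertex 7 appears in no bag, so the decomposition is invalid.

No — vertex 7 appears in no bag.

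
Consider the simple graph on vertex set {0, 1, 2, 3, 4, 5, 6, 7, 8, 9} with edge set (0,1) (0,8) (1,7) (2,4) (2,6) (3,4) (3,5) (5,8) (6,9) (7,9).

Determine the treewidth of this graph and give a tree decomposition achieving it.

Treewidth 2.
One optimal decomposition is:
Bags: B1 = {0, 1, 8}  B2 = {1, 5, 8}  B3 = {1, 3, 5}  B4 = {1, 3, 4}  B5 = {1, 2, 4}  B6 = {1, 2, 6}  B7 = {1, 6, 9}  B8 = {1, 7, 9}
Tree: B1–B2, B2–B3, B3–B4, B4–B5, B5–B6, B6–B7, B7–B8

The largest bag has 3 vertices, giving width 2; this decomposition certifies tw(G) ≤ 2. For the lower bound, G contains the cycle 1–0–8–5–3–4–2–6–9–7–1, so G is not a forest; only forests have treewidth ≤ 1, hence tw(G) ≥ 2. Hence tw(G) = 2 exactly.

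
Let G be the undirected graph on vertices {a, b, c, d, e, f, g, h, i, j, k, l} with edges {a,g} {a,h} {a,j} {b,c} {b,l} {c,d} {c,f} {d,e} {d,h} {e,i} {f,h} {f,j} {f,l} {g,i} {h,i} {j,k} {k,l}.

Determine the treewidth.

3

A width-3 tree decomposition is:
Bags: B1 = {a, e, g, i}  B2 = {a, e, h, i}  B3 = {a, d, e, h}  B4 = {a, d, h, j}  B5 = {d, f, h, j}  B6 = {c, d, f, j}  B7 = {c, f, j, k}  B8 = {c, f, k, l}  B9 = {b, c, k, l}
Tree: B1–B2, B2–B3, B3–B4, B4–B5, B5–B6, B6–B7, B7–B8, B8–B9
Each bag holds 4 vertices, so the decomposition has width 3, which upper-bounds the treewidth. For the lower bound: the 4 vertex sets {e,g,i}, {a}, {h}, {c,d,f,j} are disjoint, each induces a connected subgraph, and every pair is joined by at least one edge of G. Contracting each set to a single vertex therefore yields K_{4} as a minor, and since treewidth is minor-monotone, tw(G) ≥ tw(K_{4}) = 3. Therefore the treewidth is 3.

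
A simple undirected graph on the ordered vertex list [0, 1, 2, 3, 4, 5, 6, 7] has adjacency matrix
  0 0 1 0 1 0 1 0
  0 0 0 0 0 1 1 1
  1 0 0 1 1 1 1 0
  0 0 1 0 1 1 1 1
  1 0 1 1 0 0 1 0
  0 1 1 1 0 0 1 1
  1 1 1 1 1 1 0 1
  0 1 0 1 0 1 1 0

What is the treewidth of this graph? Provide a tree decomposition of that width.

Each bag holds 4 vertices, so the decomposition has width 3, which upper-bounds the treewidth. For the lower bound, the 4 vertices {1, 5, 6, 7} are pairwise adjacent, and any tree decomposition puts a clique entirely inside one bag — forcing width ≥ 3. Therefore the treewidth is 3.

Treewidth 3.
One optimal decomposition is:
Bags: B1 = {2, 3, 5, 6}  B2 = {2, 3, 4, 6}  B3 = {3, 5, 6, 7}  B4 = {1, 5, 6, 7}  B5 = {0, 2, 4, 6}
Tree: B1–B2, B1–B3, B3–B4, B2–B5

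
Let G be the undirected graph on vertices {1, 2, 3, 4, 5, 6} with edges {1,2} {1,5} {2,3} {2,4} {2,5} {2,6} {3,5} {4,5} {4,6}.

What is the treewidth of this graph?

2

A width-2 tree decomposition is:
Bags: B1 = {1, 2, 5}  B2 = {2, 3, 5}  B3 = {2, 4, 5}  B4 = {2, 4, 6}
Tree: B1–B2, B1–B3, B3–B4
Each bag holds 3 vertices, so the decomposition has width 2, which upper-bounds the treewidth. Conversely, {1, 2, 5} is a clique of size 3, and the vertices of any clique must share a bag in every tree decomposition; so some bag has ≥ 3 vertices and tw(G) ≥ 2. The upper and lower bounds meet at 2, so that is the treewidth.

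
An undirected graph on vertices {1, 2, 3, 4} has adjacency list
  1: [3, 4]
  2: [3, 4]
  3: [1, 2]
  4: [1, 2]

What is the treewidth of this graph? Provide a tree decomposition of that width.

Treewidth 2.
One such decomposition:
Bags: B1 = {1, 3, 4}  B2 = {2, 3, 4}
Tree: B1–B2

The largest bag has 3 vertices, giving width 2; this decomposition certifies tw(G) ≤ 2. For the lower bound, G contains the cycle 4–1–3–2–4, so G is not a forest; only forests have treewidth ≤ 1, hence tw(G) ≥ 2. The upper and lower bounds meet at 2, so that is the treewidth.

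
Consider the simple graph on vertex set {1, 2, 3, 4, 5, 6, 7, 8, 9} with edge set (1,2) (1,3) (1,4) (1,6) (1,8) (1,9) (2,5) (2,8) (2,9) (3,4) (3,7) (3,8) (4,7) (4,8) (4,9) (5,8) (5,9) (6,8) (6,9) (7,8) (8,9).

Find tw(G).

3

A width-3 tree decomposition is:
Bags: B1 = {1, 3, 4, 8}  B2 = {1, 4, 8, 9}  B3 = {1, 2, 8, 9}  B4 = {1, 6, 8, 9}  B5 = {2, 5, 8, 9}  B6 = {3, 4, 7, 8}
Tree: B1–B2, B2–B3, B3–B4, B3–B5, B1–B6
The largest bag has 4 vertices, giving width 3; this decomposition certifies tw(G) ≤ 3. On the other hand G contains the 4-clique {1, 2, 8, 9}. A clique must lie in a single bag of any decomposition, so no decomposition can have width below 3. The upper and lower bounds meet at 3, so that is the treewidth.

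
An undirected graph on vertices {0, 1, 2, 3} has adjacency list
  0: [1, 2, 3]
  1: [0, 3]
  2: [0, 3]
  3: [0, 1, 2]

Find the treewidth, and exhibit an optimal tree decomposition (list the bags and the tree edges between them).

Treewidth 2.
One such decomposition:
Bags: B1 = {0, 1, 3}  B2 = {0, 2, 3}
Tree: B1–B2

Every bag has size at most 3, so the width is 3 − 1 = 2 and tw(G) ≤ 2. On the other hand G contains the 3-clique {0, 1, 3}. A clique must lie in a single bag of any decomposition, so no decomposition can have width below 2. The upper and lower bounds meet at 2, so that is the treewidth.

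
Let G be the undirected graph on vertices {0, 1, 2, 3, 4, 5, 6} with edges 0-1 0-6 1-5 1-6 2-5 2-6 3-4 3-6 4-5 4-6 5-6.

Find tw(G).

A width-2 tree decomposition is:
Bags: B1 = {1, 5, 6}  B2 = {0, 1, 6}  B3 = {4, 5, 6}  B4 = {3, 4, 6}  B5 = {2, 5, 6}
Tree: B1–B2, B1–B3, B3–B4, B3–B5
Every bag has size at most 3, so the width is 3 − 1 = 2 and tw(G) ≤ 2. For the lower bound, the 3 vertices {0, 1, 6} are pairwise adjacent, and any tree decomposition puts a clique entirely inside one bag — forcing width ≥ 2. Therefore the treewidth is 2.

2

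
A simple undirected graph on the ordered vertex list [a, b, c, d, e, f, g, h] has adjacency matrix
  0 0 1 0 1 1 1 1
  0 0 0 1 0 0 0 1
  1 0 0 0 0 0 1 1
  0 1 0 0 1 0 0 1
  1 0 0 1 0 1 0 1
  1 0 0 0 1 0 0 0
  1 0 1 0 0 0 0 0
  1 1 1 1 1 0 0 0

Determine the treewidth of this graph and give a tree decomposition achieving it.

Treewidth 2.
One optimal decomposition is:
Bags: B1 = {d, e, h}  B2 = {b, d, h}  B3 = {a, e, h}  B4 = {a, e, f}  B5 = {a, c, h}  B6 = {a, c, g}
Tree: B1–B2, B1–B3, B3–B4, B3–B5, B5–B6

Every bag has size at most 3, so the width is 3 − 1 = 2 and tw(G) ≤ 2. On the other hand G contains the 3-clique {a, c, g}. A clique must lie in a single bag of any decomposition, so no decomposition can have width below 2. The upper and lower bounds meet at 2, so that is the treewidth.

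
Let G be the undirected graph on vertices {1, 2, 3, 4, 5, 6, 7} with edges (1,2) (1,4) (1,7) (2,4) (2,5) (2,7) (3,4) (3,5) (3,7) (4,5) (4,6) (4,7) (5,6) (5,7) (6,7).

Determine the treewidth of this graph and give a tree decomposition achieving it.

Each bag holds 4 vertices, so the decomposition has width 3, which upper-bounds the treewidth. Conversely, {1, 2, 4, 7} is a clique of size 4, and the vertices of any clique must share a bag in every tree decomposition; so some bag has ≥ 4 vertices and tw(G) ≥ 3. Hence tw(G) = 3 exactly.

Treewidth 3.
Bags: B1 = {4, 5, 6, 7}  B2 = {2, 4, 5, 7}  B3 = {1, 2, 4, 7}  B4 = {3, 4, 5, 7}
Tree: B1–B2, B2–B3, B1–B4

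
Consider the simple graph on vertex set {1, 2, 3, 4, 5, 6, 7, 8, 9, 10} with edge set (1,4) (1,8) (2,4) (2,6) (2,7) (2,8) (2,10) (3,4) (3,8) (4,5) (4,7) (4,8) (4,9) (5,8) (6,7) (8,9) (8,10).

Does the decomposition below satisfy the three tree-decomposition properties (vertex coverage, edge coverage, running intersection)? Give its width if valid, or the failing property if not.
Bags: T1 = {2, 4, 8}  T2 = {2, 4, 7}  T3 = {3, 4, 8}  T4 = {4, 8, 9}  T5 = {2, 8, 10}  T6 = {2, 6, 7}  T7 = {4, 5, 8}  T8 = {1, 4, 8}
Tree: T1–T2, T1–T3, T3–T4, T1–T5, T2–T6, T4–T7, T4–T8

Vertex coverage: the bags together contain {1, 2, 3, 4, 5, 6, 7, 8, 9, 10}, the full vertex set. Edge coverage: each edge of G has both endpoints in at least one bag. Running intersection: for every vertex, the bags containing it form a connected subtree. All three properties hold, so this is a valid tree decomposition of width max|bag| − 1 = 2, and hence tw(G) ≤ 2.

Yes; width 2.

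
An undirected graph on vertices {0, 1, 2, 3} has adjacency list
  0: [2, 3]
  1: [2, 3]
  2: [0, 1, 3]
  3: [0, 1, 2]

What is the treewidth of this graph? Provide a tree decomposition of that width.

The largest bag has 3 vertices, giving width 2; this decomposition certifies tw(G) ≤ 2. On the other hand G contains the 3-clique {0, 2, 3}. A clique must lie in a single bag of any decomposition, so no decomposition can have width below 2. Therefore the treewidth is 2.

Treewidth 2.
One optimal decomposition is:
Bags: B1 = {0, 2, 3}  B2 = {1, 2, 3}
Tree: B1–B2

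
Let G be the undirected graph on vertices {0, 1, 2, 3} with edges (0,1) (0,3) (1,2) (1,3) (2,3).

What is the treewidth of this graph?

2

A width-2 tree decomposition is:
Bags: B1 = {1, 2, 3}  B2 = {0, 1, 3}
Tree: B1–B2
The largest bag has 3 vertices, giving width 2; this decomposition certifies tw(G) ≤ 2. For the lower bound, the 3 vertices {0, 1, 3} are pairwise adjacent, and any tree decomposition puts a clique entirely inside one bag — forcing width ≥ 2. The upper and lower bounds meet at 2, so that is the treewidth.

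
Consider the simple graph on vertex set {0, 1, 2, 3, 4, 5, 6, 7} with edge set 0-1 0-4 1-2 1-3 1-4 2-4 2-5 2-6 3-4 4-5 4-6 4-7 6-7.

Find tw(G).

2

A width-2 tree decomposition is:
Bags: B1 = {1, 2, 4}  B2 = {2, 4, 6}  B3 = {1, 3, 4}  B4 = {2, 4, 5}  B5 = {0, 1, 4}  B6 = {4, 6, 7}
Tree: B1–B2, B1–B3, B2–B4, B1–B5, B2–B6
Each bag holds 3 vertices, so the decomposition has width 2, which upper-bounds the treewidth. On the other hand G contains the 3-clique {0, 1, 4}. A clique must lie in a single bag of any decomposition, so no decomposition can have width below 2. The upper and lower bounds meet at 2, so that is the treewidth.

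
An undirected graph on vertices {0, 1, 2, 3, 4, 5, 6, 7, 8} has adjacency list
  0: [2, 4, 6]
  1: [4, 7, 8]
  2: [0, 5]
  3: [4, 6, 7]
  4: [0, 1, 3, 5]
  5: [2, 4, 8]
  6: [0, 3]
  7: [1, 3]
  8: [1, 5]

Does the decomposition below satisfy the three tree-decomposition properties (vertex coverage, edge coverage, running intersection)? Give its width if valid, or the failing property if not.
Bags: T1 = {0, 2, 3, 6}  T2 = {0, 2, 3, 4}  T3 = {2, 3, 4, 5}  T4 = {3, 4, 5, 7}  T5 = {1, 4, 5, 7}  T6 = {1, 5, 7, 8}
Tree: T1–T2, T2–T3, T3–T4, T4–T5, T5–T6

Vertex coverage: the bags together contain {0, 1, 2, 3, 4, 5, 6, 7, 8}, the full vertex set. Edge coverage: each edge of G has both endpoints in at least one bag. Running intersection: for every vertex, the bags containing it form a connected subtree. All three properties hold, so this is a valid tree decomposition of width max|bag| − 1 = 3, and hence tw(G) ≤ 3.

Yes; width 3.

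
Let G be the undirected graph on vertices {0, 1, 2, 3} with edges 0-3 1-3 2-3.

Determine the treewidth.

A width-1 tree decomposition is:
Bags: B1 = {0, 3}  B2 = {1, 3}  B3 = {2, 3}
Tree: B1–B2, B2–B3
Every bag has size at most 2, so the width is 2 − 1 = 1 and tw(G) ≤ 1. Any graph with an edge has treewidth ≥ 1, and G has the edge 3–0. Hence tw(G) = 1 exactly.

1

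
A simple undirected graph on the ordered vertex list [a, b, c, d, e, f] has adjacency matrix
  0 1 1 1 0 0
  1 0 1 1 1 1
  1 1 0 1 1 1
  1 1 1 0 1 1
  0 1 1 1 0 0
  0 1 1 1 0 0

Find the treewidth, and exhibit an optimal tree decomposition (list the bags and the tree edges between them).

Each bag holds 4 vertices, so the decomposition has width 3, which upper-bounds the treewidth. For the lower bound, the 4 vertices {b, c, d, e} are pairwise adjacent, and any tree decomposition puts a clique entirely inside one bag — forcing width ≥ 3. Combining the bounds, tw(G) = 3.

Treewidth 3.
Bags: B1 = {a, b, c, d}  B2 = {b, c, d, f}  B3 = {b, c, d, e}
Tree: B1–B2, B1–B3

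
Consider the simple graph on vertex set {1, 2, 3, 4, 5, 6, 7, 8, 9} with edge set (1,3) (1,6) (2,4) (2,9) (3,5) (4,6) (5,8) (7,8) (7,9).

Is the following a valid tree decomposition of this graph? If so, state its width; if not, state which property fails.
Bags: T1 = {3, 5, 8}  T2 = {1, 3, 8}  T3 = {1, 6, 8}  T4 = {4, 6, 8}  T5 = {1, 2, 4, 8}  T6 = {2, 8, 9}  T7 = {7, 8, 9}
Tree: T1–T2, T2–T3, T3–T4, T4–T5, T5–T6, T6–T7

No — bags containing vertex 1 are not connected in the tree.

A tree decomposition must satisfy three properties: every vertex lies in some bag; for every edge, both endpoints lie together in some bag; and for every vertex, the bags containing it form a connected subtree. Here bags containing vertex 1 are not connected in the tree, so the decomposition is invalid.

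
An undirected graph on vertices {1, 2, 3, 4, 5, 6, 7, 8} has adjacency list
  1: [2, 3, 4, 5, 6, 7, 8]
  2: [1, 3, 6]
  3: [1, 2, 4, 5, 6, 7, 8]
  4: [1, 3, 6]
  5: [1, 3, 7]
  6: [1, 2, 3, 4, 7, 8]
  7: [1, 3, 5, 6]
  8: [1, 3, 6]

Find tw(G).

3

A width-3 tree decomposition is:
Bags: B1 = {1, 3, 5, 7}  B2 = {1, 3, 6, 7}  B3 = {1, 3, 6, 8}  B4 = {1, 2, 3, 6}  B5 = {1, 3, 4, 6}
Tree: B1–B2, B2–B3, B2–B4, B4–B5
Each bag holds 4 vertices, so the decomposition has width 3, which upper-bounds the treewidth. On the other hand G contains the 4-clique {1, 3, 5, 7}. A clique must lie in a single bag of any decomposition, so no decomposition can have width below 3. Combining the bounds, tw(G) = 3.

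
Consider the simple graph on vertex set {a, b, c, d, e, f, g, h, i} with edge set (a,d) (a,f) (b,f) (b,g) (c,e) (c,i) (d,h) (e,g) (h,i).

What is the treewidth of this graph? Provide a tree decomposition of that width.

The largest bag has 3 vertices, giving width 2; this decomposition certifies tw(G) ≤ 2. The edges g–b–f–a–d–h–i–c–e–g form a cycle, so G is not a tree and its treewidth is at least 2. Therefore the treewidth is 2.

Treewidth 2.
One optimal decomposition is:
Bags: B1 = {b, f, g}  B2 = {a, f, g}  B3 = {a, d, g}  B4 = {d, g, h}  B5 = {g, h, i}  B6 = {c, g, i}  B7 = {c, e, g}
Tree: B1–B2, B2–B3, B3–B4, B4–B5, B5–B6, B6–B7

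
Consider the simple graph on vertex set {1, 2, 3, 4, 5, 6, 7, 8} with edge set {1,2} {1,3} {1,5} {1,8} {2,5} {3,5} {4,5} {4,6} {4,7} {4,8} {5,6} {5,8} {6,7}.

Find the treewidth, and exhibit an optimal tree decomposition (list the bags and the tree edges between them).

The largest bag has 3 vertices, giving width 2; this decomposition certifies tw(G) ≤ 2. For the lower bound, the 3 vertices {1, 5, 8} are pairwise adjacent, and any tree decomposition puts a clique entirely inside one bag — forcing width ≥ 2. Combining the bounds, tw(G) = 2.

Treewidth 2.
Bags: B1 = {1, 5, 8}  B2 = {1, 3, 5}  B3 = {1, 2, 5}  B4 = {4, 5, 8}  B5 = {4, 5, 6}  B6 = {4, 6, 7}
Tree: B1–B2, B2–B3, B1–B4, B4–B5, B5–B6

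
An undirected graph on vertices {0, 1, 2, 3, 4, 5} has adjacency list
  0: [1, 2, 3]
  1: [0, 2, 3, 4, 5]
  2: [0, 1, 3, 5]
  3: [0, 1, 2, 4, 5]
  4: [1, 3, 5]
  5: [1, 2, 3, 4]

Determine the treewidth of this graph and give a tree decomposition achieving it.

Treewidth 3.
One such decomposition:
Bags: B1 = {1, 2, 3, 5}  B2 = {0, 1, 2, 3}  B3 = {1, 3, 4, 5}
Tree: B1–B2, B1–B3

The largest bag has 4 vertices, giving width 3; this decomposition certifies tw(G) ≤ 3. For the lower bound, the 4 vertices {0, 1, 2, 3} are pairwise adjacent, and any tree decomposition puts a clique entirely inside one bag — forcing width ≥ 3. Therefore the treewidth is 3.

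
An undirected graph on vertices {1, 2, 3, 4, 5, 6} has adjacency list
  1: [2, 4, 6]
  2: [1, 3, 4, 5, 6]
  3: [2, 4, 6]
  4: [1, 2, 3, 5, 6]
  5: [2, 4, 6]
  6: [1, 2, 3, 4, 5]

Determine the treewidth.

A width-3 tree decomposition is:
Bags: B1 = {1, 2, 4, 6}  B2 = {2, 3, 4, 6}  B3 = {2, 4, 5, 6}
Tree: B1–B2, B1–B3
The largest bag has 4 vertices, giving width 3; this decomposition certifies tw(G) ≤ 3. On the other hand G contains the 4-clique {1, 2, 4, 6}. A clique must lie in a single bag of any decomposition, so no decomposition can have width below 3. Combining the bounds, tw(G) = 3.

3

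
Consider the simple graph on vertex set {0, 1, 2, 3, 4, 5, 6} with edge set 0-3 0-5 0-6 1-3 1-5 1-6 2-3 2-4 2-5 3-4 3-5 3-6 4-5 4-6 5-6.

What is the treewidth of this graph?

A width-3 tree decomposition is:
Bags: B1 = {0, 3, 5, 6}  B2 = {1, 3, 5, 6}  B3 = {3, 4, 5, 6}  B4 = {2, 3, 4, 5}
Tree: B1–B2, B1–B3, B3–B4
Each bag holds 4 vertices, so the decomposition has width 3, which upper-bounds the treewidth. For the lower bound, the 4 vertices {2, 3, 4, 5} are pairwise adjacent, and any tree decomposition puts a clique entirely inside one bag — forcing width ≥ 3. Therefore the treewidth is 3.

3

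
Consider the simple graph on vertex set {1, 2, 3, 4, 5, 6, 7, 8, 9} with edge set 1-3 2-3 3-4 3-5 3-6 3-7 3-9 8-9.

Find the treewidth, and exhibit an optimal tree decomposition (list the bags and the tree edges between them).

Every bag has size at most 2, so the width is 2 − 1 = 1 and tw(G) ≤ 1. Since G has at least one edge (e.g. 1–3), it is not an edgeless graph, so tw(G) ≥ 1. Hence tw(G) = 1 exactly.

Treewidth 1.
Bags: B1 = {1, 3}  B2 = {3, 6}  B3 = {3, 7}  B4 = {3, 9}  B5 = {3, 4}  B6 = {2, 3}  B7 = {3, 5}  B8 = {8, 9}
Tree: B1–B2, B1–B3, B3–B4, B2–B5, B5–B6, B1–B7, B4–B8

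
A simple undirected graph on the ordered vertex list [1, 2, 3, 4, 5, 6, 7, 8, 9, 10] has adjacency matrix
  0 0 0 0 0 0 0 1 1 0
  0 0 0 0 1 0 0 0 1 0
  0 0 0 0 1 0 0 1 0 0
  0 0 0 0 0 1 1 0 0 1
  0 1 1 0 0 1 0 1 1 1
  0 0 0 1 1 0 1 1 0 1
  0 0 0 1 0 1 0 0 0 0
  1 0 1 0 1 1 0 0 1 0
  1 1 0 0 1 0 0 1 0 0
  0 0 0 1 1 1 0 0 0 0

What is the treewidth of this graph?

A width-2 tree decomposition is:
Bags: B1 = {5, 8, 9}  B2 = {2, 5, 9}  B3 = {5, 6, 8}  B4 = {5, 6, 10}  B5 = {3, 5, 8}  B6 = {4, 6, 10}  B7 = {1, 8, 9}  B8 = {4, 6, 7}
Tree: B1–B2, B1–B3, B3–B4, B1–B5, B4–B6, B1–B7, B6–B8
The largest bag has 3 vertices, giving width 2; this decomposition certifies tw(G) ≤ 2. Conversely, {1, 8, 9} is a clique of size 3, and the vertices of any clique must share a bag in every tree decomposition; so some bag has ≥ 3 vertices and tw(G) ≥ 2. Combining the bounds, tw(G) = 2.

2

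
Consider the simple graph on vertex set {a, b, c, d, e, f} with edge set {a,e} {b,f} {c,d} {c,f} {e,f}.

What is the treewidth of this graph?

1

A width-1 tree decomposition is:
Bags: B1 = {b, f}  B2 = {e, f}  B3 = {c, f}  B4 = {a, e}  B5 = {c, d}
Tree: B1–B2, B1–B3, B2–B4, B3–B5
Every bag has size at most 2, so the width is 2 − 1 = 1 and tw(G) ≤ 1. G has an edge, so its treewidth is at least 1. Therefore the treewidth is 1.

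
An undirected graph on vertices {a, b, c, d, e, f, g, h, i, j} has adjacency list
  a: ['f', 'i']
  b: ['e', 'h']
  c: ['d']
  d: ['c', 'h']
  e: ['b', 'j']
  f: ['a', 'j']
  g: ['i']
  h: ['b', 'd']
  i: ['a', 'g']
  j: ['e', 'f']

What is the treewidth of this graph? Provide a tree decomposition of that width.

Treewidth 1.
One optimal decomposition is:
Bags: B1 = {g, i}  B2 = {a, i}  B3 = {a, f}  B4 = {f, j}  B5 = {e, j}  B6 = {b, e}  B7 = {b, h}  B8 = {d, h}  B9 = {c, d}
Tree: B1–B2, B2–B3, B3–B4, B4–B5, B5–B6, B6–B7, B7–B8, B8–B9

Each bag holds 2 vertices, so the decomposition has width 1, which upper-bounds the treewidth. Any graph with an edge has treewidth ≥ 1, and G has the edge g–i. The upper and lower bounds meet at 1, so that is the treewidth.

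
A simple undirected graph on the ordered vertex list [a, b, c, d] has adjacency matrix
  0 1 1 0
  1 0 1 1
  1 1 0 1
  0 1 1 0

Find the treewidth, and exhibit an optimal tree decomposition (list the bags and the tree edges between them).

Each bag holds 3 vertices, so the decomposition has width 2, which upper-bounds the treewidth. For the lower bound, the 3 vertices {b, c, d} are pairwise adjacent, and any tree decomposition puts a clique entirely inside one bag — forcing width ≥ 2. The upper and lower bounds meet at 2, so that is the treewidth.

Treewidth 2.
Bags: B1 = {b, c, d}  B2 = {a, b, c}
Tree: B1–B2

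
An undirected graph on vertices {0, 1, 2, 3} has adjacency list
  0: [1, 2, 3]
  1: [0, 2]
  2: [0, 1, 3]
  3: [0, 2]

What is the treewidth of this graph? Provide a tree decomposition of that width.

Treewidth 2.
One optimal decomposition is:
Bags: B1 = {0, 1, 2}  B2 = {0, 2, 3}
Tree: B1–B2

The largest bag has 3 vertices, giving width 2; this decomposition certifies tw(G) ≤ 2. On the other hand G contains the 3-clique {0, 1, 2}. A clique must lie in a single bag of any decomposition, so no decomposition can have width below 2. Hence tw(G) = 2 exactly.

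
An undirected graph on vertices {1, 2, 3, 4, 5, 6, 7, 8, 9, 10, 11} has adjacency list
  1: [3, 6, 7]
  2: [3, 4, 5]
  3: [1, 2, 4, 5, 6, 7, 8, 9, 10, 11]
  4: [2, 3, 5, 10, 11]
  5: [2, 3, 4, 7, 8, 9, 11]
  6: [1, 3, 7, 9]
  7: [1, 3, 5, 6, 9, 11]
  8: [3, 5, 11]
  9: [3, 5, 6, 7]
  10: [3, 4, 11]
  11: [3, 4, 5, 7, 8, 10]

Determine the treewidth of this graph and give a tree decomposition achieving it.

Treewidth 3.
One such decomposition:
Bags: B1 = {3, 5, 7, 11}  B2 = {3, 5, 7, 9}  B3 = {3, 4, 5, 11}  B4 = {3, 6, 7, 9}  B5 = {3, 4, 10, 11}  B6 = {3, 5, 8, 11}  B7 = {2, 3, 4, 5}  B8 = {1, 3, 6, 7}
Tree: B1–B2, B1–B3, B2–B4, B3–B5, B3–B6, B3–B7, B4–B8

Each bag holds 4 vertices, so the decomposition has width 3, which upper-bounds the treewidth. On the other hand G contains the 4-clique {1, 3, 6, 7}. A clique must lie in a single bag of any decomposition, so no decomposition can have width below 3. Combining the bounds, tw(G) = 3.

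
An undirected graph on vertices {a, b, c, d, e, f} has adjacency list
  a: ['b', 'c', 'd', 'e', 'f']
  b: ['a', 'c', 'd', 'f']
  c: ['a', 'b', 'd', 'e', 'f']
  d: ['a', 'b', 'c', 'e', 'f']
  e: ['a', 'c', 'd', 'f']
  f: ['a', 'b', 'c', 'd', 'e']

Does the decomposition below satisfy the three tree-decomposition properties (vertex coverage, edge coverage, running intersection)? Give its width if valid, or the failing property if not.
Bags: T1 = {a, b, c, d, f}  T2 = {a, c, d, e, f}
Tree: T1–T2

Vertex coverage: the bags together contain {a, b, c, d, e, f}, the full vertex set. Edge coverage: each edge of G has both endpoints in at least one bag. Running intersection: for every vertex, the bags containing it form a connected subtree. All three properties hold, so this is a valid tree decomposition of width max|bag| − 1 = 4, and hence tw(G) ≤ 4.

Yes; width 4.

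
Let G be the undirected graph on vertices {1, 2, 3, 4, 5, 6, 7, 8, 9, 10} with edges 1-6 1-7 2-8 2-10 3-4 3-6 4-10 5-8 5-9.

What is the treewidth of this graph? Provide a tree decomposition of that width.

Every bag has size at most 2, so the width is 2 − 1 = 1 and tw(G) ≤ 1. G has an edge, so its treewidth is at least 1. Combining the bounds, tw(G) = 1.

Treewidth 1.
One optimal decomposition is:
Bags: B1 = {1, 7}  B2 = {1, 6}  B3 = {3, 6}  B4 = {3, 4}  B5 = {4, 10}  B6 = {2, 10}  B7 = {2, 8}  B8 = {5, 8}  B9 = {5, 9}
Tree: B1–B2, B2–B3, B3–B4, B4–B5, B5–B6, B6–B7, B7–B8, B8–B9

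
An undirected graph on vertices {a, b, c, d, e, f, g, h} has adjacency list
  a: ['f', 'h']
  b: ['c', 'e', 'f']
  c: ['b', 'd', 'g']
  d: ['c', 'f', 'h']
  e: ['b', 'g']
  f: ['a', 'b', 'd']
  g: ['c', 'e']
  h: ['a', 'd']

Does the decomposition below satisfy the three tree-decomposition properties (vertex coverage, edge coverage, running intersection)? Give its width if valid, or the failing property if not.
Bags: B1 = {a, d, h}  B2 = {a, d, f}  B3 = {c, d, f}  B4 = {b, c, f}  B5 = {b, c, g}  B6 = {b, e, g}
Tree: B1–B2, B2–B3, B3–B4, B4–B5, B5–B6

Yes; width 2.

Vertex coverage: the bags together contain {a, b, c, d, e, f, g, h}, the full vertex set. Edge coverage: each edge of G has both endpoints in at least one bag. Running intersection: for every vertex, the bags containing it form a connected subtree. All three properties hold, so this is a valid tree decomposition of width max|bag| − 1 = 2, and hence tw(G) ≤ 2.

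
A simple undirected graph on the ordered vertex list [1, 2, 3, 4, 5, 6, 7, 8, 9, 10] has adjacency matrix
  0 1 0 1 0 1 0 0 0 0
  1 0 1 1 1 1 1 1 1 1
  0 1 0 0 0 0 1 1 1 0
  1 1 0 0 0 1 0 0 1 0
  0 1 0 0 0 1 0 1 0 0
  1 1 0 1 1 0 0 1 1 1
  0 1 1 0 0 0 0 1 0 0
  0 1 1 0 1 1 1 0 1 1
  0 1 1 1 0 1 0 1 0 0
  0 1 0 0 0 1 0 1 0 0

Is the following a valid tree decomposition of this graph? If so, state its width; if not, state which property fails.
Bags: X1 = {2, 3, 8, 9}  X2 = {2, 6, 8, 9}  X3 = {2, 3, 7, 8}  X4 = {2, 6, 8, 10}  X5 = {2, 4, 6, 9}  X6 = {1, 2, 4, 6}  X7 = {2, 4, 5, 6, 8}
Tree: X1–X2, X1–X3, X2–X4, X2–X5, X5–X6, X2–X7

No — bags containing vertex 4 are not connected in the tree.

A tree decomposition must satisfy three properties: every vertex lies in some bag; for every edge, both endpoints lie together in some bag; and for every vertex, the bags containing it form a connected subtree. Here bags containing vertex 4 are not connected in the tree, so the decomposition is invalid.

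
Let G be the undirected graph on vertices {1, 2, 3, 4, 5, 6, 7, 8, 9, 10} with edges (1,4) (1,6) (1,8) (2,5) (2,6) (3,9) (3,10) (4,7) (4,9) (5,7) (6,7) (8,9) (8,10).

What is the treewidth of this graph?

A width-2 tree decomposition is:
Bags: B1 = {3, 9, 10}  B2 = {8, 9, 10}  B3 = {4, 8, 9}  B4 = {1, 4, 8}  B5 = {1, 4, 7}  B6 = {1, 6, 7}  B7 = {5, 6, 7}  B8 = {2, 5, 6}
Tree: B1–B2, B2–B3, B3–B4, B4–B5, B5–B6, B6–B7, B7–B8
Every bag has size at most 3, so the width is 3 − 1 = 2 and tw(G) ≤ 2. For the lower bound, G contains the cycle 3–10–8–9–3, so G is not a forest; only forests have treewidth ≤ 1, hence tw(G) ≥ 2. Hence tw(G) = 2 exactly.

2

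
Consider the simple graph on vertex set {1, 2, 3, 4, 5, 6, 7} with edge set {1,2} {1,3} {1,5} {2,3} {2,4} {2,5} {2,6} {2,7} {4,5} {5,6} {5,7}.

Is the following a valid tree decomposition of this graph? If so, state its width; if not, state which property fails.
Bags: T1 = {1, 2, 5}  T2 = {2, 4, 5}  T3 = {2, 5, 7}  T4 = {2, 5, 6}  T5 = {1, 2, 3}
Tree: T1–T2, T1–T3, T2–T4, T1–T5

Yes; width 2.

Checking the three conditions: (i) the bags cover all of {1, 2, 3, 4, 5, 6, 7}; (ii) for each edge, some bag contains both endpoints; (iii) the bags containing any fixed vertex form a subtree. All hold, so the decomposition is valid with width 3 − 1 = 2.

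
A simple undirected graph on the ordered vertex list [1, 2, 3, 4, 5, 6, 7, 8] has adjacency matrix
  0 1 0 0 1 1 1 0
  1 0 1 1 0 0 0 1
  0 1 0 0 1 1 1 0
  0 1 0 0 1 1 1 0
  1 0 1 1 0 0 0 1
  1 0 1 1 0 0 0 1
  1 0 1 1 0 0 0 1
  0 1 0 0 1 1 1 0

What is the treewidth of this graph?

A width-4 tree decomposition is:
Bags: B1 = {1, 2, 3, 4, 8}  B2 = {1, 3, 4, 6, 8}  B3 = {1, 3, 4, 7, 8}  B4 = {1, 3, 4, 5, 8}
Tree: B1–B2, B2–B3, B3–B4
Every bag has size at most 5, so the width is 5 − 1 = 4 and tw(G) ≤ 4. For the lower bound: the 5 vertex sets {2,4}, {3,6}, {7,8}, {1}, {5} are disjoint, each induces a connected subgraph, and every pair is joined by at least one edge of G. Contracting each set to a single vertex therefore yields K_{5} as a minor, and since treewidth is minor-monotone, tw(G) ≥ tw(K_{5}) = 4. Combining the bounds, tw(G) = 4.

4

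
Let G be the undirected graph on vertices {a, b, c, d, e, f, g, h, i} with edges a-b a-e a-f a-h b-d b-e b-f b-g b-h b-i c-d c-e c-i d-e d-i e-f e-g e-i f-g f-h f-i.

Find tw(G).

A width-3 tree decomposition is:
Bags: B1 = {a, b, e, f}  B2 = {b, e, f, i}  B3 = {b, e, f, g}  B4 = {b, d, e, i}  B5 = {a, b, f, h}  B6 = {c, d, e, i}
Tree: B1–B2, B1–B3, B2–B4, B1–B5, B4–B6
Every bag has size at most 4, so the width is 4 − 1 = 3 and tw(G) ≤ 3. On the other hand G contains the 4-clique {c, d, e, i}. A clique must lie in a single bag of any decomposition, so no decomposition can have width below 3. Hence tw(G) = 3 exactly.

3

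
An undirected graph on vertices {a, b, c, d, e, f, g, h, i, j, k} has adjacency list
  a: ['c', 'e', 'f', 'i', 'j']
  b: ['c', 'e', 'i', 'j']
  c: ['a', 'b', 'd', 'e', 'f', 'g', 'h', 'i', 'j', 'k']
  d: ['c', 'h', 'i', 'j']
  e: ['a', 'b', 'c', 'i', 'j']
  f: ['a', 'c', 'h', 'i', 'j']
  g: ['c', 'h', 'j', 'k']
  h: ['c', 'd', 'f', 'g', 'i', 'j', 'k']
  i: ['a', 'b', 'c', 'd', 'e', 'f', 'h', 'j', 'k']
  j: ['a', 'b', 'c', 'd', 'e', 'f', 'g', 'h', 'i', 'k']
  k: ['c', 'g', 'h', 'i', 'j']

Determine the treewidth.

A width-4 tree decomposition is:
Bags: B1 = {c, h, i, j, k}  B2 = {c, f, h, i, j}  B3 = {a, c, f, i, j}  B4 = {c, d, h, i, j}  B5 = {a, c, e, i, j}  B6 = {b, c, e, i, j}  B7 = {c, g, h, j, k}
Tree: B1–B2, B2–B3, B2–B4, B3–B5, B5–B6, B1–B7
Each bag holds 5 vertices, so the decomposition has width 4, which upper-bounds the treewidth. Conversely, {c, g, h, j, k} is a clique of size 5, and the vertices of any clique must share a bag in every tree decomposition; so some bag has ≥ 5 vertices and tw(G) ≥ 4. Combining the bounds, tw(G) = 4.

4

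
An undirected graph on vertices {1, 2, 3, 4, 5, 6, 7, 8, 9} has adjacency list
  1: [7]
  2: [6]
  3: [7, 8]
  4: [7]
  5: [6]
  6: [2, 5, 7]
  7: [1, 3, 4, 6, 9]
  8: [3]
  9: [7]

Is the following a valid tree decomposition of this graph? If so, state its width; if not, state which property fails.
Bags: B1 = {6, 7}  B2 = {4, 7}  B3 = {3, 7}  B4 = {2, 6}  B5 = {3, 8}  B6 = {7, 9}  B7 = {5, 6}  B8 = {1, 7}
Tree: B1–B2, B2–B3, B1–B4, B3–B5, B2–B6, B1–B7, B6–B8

Yes; width 1.

Every vertex of G appears in some bag (union = {1, 2, 3, 4, 5, 6, 7, 8, 9}); every edge is covered by a bag; and for each vertex v the set of bags containing v is connected in the bag tree. The decomposition is therefore valid. The largest bag has 2 vertices, so the width is 1.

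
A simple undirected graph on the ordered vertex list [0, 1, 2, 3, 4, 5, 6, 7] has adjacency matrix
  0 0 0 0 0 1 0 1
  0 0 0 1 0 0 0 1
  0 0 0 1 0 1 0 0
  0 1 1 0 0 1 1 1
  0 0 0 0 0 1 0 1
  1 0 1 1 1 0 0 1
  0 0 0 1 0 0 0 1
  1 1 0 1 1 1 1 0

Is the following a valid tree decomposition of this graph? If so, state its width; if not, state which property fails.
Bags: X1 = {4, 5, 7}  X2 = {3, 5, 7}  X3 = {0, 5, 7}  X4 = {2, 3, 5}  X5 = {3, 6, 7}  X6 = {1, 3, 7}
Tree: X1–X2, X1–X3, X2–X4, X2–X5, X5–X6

Vertex coverage: the bags together contain {0, 1, 2, 3, 4, 5, 6, 7}, the full vertex set. Edge coverage: each edge of G has both endpoints in at least one bag. Running intersection: for every vertex, the bags containing it form a connected subtree. All three properties hold, so this is a valid tree decomposition of width max|bag| − 1 = 2, and hence tw(G) ≤ 2.

Yes; width 2.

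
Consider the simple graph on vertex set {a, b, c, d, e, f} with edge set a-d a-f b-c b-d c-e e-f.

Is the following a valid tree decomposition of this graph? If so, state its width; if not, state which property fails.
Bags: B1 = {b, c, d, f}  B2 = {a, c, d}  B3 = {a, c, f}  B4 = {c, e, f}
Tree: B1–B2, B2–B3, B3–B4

A tree decomposition must satisfy three properties: every vertex lies in some bag; for every edge, both endpoints lie together in some bag; and for every vertex, the bags containing it form a connected subtree. Here bags containing vertex f are not connected in the tree, so the decomposition is invalid.

No — bags containing vertex f are not connected in the tree.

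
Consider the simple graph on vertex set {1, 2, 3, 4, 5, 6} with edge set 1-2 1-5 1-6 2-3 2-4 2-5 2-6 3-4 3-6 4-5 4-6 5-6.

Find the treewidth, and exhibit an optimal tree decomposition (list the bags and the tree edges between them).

Treewidth 3.
One optimal decomposition is:
Bags: B1 = {1, 2, 5, 6}  B2 = {2, 4, 5, 6}  B3 = {2, 3, 4, 6}
Tree: B1–B2, B2–B3

The largest bag has 4 vertices, giving width 3; this decomposition certifies tw(G) ≤ 3. Conversely, {1, 2, 5, 6} is a clique of size 4, and the vertices of any clique must share a bag in every tree decomposition; so some bag has ≥ 4 vertices and tw(G) ≥ 3. The upper and lower bounds meet at 3, so that is the treewidth.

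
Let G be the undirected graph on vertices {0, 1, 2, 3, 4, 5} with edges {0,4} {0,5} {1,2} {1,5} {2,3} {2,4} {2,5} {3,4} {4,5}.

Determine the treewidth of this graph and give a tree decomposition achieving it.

Treewidth 2.
One optimal decomposition is:
Bags: B1 = {2, 4, 5}  B2 = {1, 2, 5}  B3 = {0, 4, 5}  B4 = {2, 3, 4}
Tree: B1–B2, B1–B3, B1–B4

Each bag holds 3 vertices, so the decomposition has width 2, which upper-bounds the treewidth. For the lower bound, the 3 vertices {0, 4, 5} are pairwise adjacent, and any tree decomposition puts a clique entirely inside one bag — forcing width ≥ 2. The upper and lower bounds meet at 2, so that is the treewidth.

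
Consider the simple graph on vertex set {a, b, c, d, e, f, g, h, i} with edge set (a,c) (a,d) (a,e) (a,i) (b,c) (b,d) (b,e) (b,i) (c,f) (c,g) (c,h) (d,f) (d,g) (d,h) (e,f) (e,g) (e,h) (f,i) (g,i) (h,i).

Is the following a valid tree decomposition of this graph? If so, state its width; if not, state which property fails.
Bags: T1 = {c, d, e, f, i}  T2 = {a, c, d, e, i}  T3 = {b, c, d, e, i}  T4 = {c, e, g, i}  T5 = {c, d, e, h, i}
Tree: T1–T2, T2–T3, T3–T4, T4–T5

A tree decomposition must satisfy three properties: every vertex lies in some bag; for every edge, both endpoints lie together in some bag; and for every vertex, the bags containing it form a connected subtree. Here edge (d,g) lies in no bag, so the decomposition is invalid.

No — edge (d,g) lies in no bag.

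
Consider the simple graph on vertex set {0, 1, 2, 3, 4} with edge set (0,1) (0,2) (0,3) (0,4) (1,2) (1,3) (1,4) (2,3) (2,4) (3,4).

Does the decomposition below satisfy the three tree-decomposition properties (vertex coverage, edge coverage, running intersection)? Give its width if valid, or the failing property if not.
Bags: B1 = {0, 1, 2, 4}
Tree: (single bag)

A tree decomposition must satisfy three properties: every vertex lies in some bag; for every edge, both endpoints lie together in some bag; and for every vertex, the bags containing it form a connected subtree. Here vertex 3 appears in no bag, so the decomposition is invalid.

No — vertex 3 appears in no bag.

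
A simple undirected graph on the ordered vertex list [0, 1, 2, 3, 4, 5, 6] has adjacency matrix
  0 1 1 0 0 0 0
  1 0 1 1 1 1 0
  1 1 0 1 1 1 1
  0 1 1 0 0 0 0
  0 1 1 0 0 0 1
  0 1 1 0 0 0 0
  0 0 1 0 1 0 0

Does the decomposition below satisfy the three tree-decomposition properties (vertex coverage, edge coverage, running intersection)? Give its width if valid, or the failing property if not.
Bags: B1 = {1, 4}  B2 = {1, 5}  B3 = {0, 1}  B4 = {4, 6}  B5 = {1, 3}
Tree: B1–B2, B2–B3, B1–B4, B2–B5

A tree decomposition must satisfy three properties: every vertex lies in some bag; for every edge, both endpoints lie together in some bag; and for every vertex, the bags containing it form a connected subtree. Here vertex 2 appears in no bag, so the decomposition is invalid.

No — vertex 2 appears in no bag.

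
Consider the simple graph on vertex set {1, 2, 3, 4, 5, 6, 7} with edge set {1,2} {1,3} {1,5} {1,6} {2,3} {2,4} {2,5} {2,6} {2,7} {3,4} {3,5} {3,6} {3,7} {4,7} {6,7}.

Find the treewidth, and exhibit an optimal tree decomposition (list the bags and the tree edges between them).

Treewidth 3.
Bags: B1 = {1, 2, 3, 6}  B2 = {1, 2, 3, 5}  B3 = {2, 3, 6, 7}  B4 = {2, 3, 4, 7}
Tree: B1–B2, B1–B3, B3–B4

Each bag holds 4 vertices, so the decomposition has width 3, which upper-bounds the treewidth. For the lower bound, the 4 vertices {1, 2, 3, 5} are pairwise adjacent, and any tree decomposition puts a clique entirely inside one bag — forcing width ≥ 3. Combining the bounds, tw(G) = 3.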